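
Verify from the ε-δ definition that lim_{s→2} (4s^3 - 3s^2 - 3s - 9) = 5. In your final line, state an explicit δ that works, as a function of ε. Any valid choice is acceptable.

Suppose ε > 0. We want δ > 0 such that 0 < |s − 2| < δ implies |(4s^3 - 3s^2 - 3s - 9) − 5| < ε.
(4s^3 - 3s^2 - 3s - 9) − 5 = 4s^3 - 3s^2 - 3s - 14 = (s − 2)(4s^2 + 5s + 7).
So |(4s^3 - 3s^2 - 3s - 9) − 5| = |s − 2|·|4s^2 + 5s + 7|.
Assume first that |s − 2| < 1, so |s| < 3. Then |4s^2 + 5s + 7| ≤ 4·3^2 + 5·3 + 7 = 58.
Hence |(4s^3 - 3s^2 - 3s - 9) − 5| ≤ 58|s − 2| < ε provided |s − 2| < ε/58.
Choosing δ = min(1, ε/58) ensures both conditions, hence |(4s^3 - 3s^2 - 3s - 9) − 5| < ε.

δ = min(1, ε/58)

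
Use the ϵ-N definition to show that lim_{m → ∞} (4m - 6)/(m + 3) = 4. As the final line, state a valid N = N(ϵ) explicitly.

Suppose ϵ > 0. For m ≥ 1, |(4m - 6)/(m + 3) − 4| = |-18|/((m + 3)) = 18/((m + 3)).
Since m + 3 ≥ m for m ≥ 1, this is ≤ 18/(m) = 18/m.
So |(4m - 6)/(m + 3) − 4| < ϵ whenever m > 18/ϵ.
Take N = 18/ϵ. If m > N then |(4m - 6)/(m + 3) − 4| ≤ 18/m < ϵ.

N = 18/ϵ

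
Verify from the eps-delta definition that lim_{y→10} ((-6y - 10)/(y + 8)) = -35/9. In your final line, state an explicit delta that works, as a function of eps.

delta = min(9, (81/19)eps)

Let eps > 0. We want delta > 0 with 0 < |y − 10| < delta ⇒ |(-6y - 10)/(y + 8) + 35/9| < eps.
Combining over a common denominator, (-6y - 10)/(y + 8) + 35/9 = [(-6y - 10)·18 − (-70)·(y + 8)] / [18·(y + 8)] = -38(y − 10) / (18(y + 8)).
So |(-6y - 10)/(y + 8) + 35/9| = 38|y − 10| / (18·|y + 8|).
Restrict delta ≤ 9. Then |y − 10| < 9 gives |y + 8| = |(y − 10) + 18| ≥ 18 − 9 = 9.
Hence |(-6y - 10)/(y + 8) + 35/9| < 38|y − 10|/(18·9) = (19/81)|y − 10|, which is < eps once |y − 10| < (81/19)eps.
Take delta = min(9, (81/19)eps). Then 0 < |y − 10| < delta forces both bounds, so |(-6y - 10)/(y + 8) + 35/9| < eps.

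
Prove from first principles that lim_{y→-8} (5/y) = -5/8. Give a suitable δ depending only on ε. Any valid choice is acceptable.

Fix ε > 0. We seek δ > 0 such that 0 < |y + 8| < δ implies |5/y + 5/8| < ε.
|5/y + 5/8| = 5·|-8 − y|/(8·|y|) = 5|y + 8|/(8|y|).
Require δ ≤ 4 so that |y| > 8 − 4 = 4, hence 8|y| > 32.
Then |5/y + 5/8| < 5|y + 8|/32, which is < ε when |y + 8| < (32/5)ε.
Take δ = min(4, (32/5)ε). Then 0 < |y + 8| < δ gives both |y + 8| < 4 and |y + 8| < (32/5)ε, so |5/y + 5/8| < ε.

δ = min(4, (32/5)ε)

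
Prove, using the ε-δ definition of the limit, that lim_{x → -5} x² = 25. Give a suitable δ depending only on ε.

δ = min(2, ε/12)

Let ε > 0. We seek δ > 0 with 0 < |x + 5| < δ ⇒ |x² − 25| < ε.
Factor: x² − 25 = (x + 5)(x - 5), so |x² − 25| = |x + 5|·|x - 5|.
Restrict δ ≤ 2. Then |x + 5| < 2 gives |x| < 7, so by the triangle inequality |x - 5| ≤ 7 + 5 = 12.
Hence |x² − 25| ≤ 12|x + 5|, which is < ε once |x + 5| < ε/12.
Take δ = min(2, ε/12). If 0 < |x + 5| < δ then both bounds hold and |x² − 25| ≤ 12|x + 5| < 12·(ε/12) = ε.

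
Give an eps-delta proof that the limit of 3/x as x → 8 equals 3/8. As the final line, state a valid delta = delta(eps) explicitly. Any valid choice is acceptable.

Let eps > 0 be given. We seek delta > 0 such that 0 < |x − 8| < delta implies |3/x − (3/8)| < eps.
|3/x − (3/8)| = 3·|8 − x|/(8·|x|) = 3|x − 8|/(8|x|).
Require delta ≤ 4 so that |x| > 8 − 4 = 4, hence 8|x| > 32.
Then |3/x − (3/8)| < 3|x − 8|/32, which is < eps when |x − 8| < (32/3)eps.
Take delta = min(4, (32/3)eps). Then 0 < |x − 8| < delta gives both |x − 8| < 4 and |x − 8| < (32/3)eps, so |3/x − (3/8)| < eps.

delta = min(4, (32/3)eps)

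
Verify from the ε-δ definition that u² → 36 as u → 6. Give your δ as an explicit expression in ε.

Fix ε > 0. We seek δ > 0 with 0 < |u − 6| < δ ⇒ |u² − 36| < ε.
Factor: u² − 36 = (u − 6)(u + 6), so |u² − 36| = |u − 6|·|u + 6|.
Restrict δ ≤ 1. Then |u − 6| < 1 gives |u| < 7, so by the triangle inequality |u + 6| ≤ 7 + 6 = 13.
Hence |u² − 36| ≤ 13|u − 6|, which is < ε once |u − 6| < ε/13.
Take δ = min(1, ε/13). If 0 < |u − 6| < δ then both bounds hold and |u² − 36| ≤ 13|u − 6| < 13·(ε/13) = ε.

δ = min(1, ε/13)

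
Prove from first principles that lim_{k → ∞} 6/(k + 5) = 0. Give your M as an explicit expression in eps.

M = 6/eps

Suppose eps > 0. For k ≥ 1, |6/(k + 5) − 0| = 6/(k + 5) ≤ 6/k.
We need 6/k < eps, i.e. k > 6/eps.
Take M = 6/eps. If k > M then |6/(k + 5)| ≤ 6/k < eps.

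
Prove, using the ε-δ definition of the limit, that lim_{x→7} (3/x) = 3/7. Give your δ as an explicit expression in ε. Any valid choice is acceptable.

δ = min(7/2, (49/6)ε)

Fix ε > 0. We seek δ > 0 such that 0 < |x − 7| < δ implies |3/x − (3/7)| < ε.
|3/x − (3/7)| = 3·|7 − x|/(7·|x|) = 3|x − 7|/(7|x|).
Restrict δ ≤ 7/2. Then |x − 7| < 7/2 gives |x| > 7/2, so 7|x| > 49/2.
Then |3/x − (3/7)| < 3|x − 7|/(49/2), which is < ε when |x − 7| < (49/6)ε.
Take δ = min(7/2, (49/6)ε). Then 0 < |x − 7| < δ gives both |x − 7| < 7/2 and |x − 7| < (49/6)ε, so |3/x − (3/7)| < ε.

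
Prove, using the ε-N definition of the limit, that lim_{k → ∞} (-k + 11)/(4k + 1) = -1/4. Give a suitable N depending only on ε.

Let ε > 0. For k ≥ 1, |(-k + 11)/(4k + 1) + 1/4| = |45|/(4(4k + 1)) = 45/(4(4k + 1)).
Since 4k + 1 ≥ 4k for k ≥ 1, this is ≤ 45/(4·4k) = (45/16)/k.
So |(-k + 11)/(4k + 1) + 1/4| < ε whenever k > (45/16)/ε.
Take N = (45/16)/ε. If k > N then |(-k + 11)/(4k + 1) + 1/4| ≤ (45/16)/k < ε.

N = (45/16)/ε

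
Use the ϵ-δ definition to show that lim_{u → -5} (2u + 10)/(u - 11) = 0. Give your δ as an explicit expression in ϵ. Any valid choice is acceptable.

Fix ϵ > 0. We want δ > 0 with 0 < |u + 5| < δ ⇒ |(2u + 10)/(u - 11) − 0| < ϵ.
Combining over a common denominator, (2u + 10)/(u - 11) − 0 = [(2u + 10)·(-16) − 0·(u - 11)] / [(-16)·(u - 11)] = -32(u + 5) / ((-16)(u - 11)).
So |(2u + 10)/(u - 11) − 0| = 32|u + 5| / (16·|u − 11|).
Require δ ≤ 8, so |u − 11| ≥ |-16| − |u + 5| > 16 − 8 = 8.
Hence |(2u + 10)/(u - 11) − 0| < 32|u + 5|/(16·8) = (1/4)|u + 5|, which is < ϵ once |u + 5| < 4ϵ.
Take δ = min(8, 4ϵ). Then 0 < |u + 5| < δ forces both bounds, so |(2u + 10)/(u - 11) − 0| < ϵ.

δ = min(8, 4ϵ)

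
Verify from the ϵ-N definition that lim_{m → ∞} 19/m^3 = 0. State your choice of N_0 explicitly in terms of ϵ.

Fix ϵ > 0. For m ≥ 1, |19/m^3 − 0| = 19/m^3.
19/m^3 < ϵ ⇔ m^3 > 19/ϵ ⇔ m > (19/ϵ)^{1/3}.
Take N_0 = (19/ϵ)^{1/3}. Then m > N_0 implies 19/m^3 < ϵ.

N_0 = (19/ϵ)^{1/3}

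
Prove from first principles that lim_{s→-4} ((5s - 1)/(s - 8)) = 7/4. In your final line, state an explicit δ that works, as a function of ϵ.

Let ϵ > 0. We want δ > 0 with 0 < |s + 4| < δ ⇒ |(5s - 1)/(s - 8) − (7/4)| < ϵ.
Combining over a common denominator, (5s - 1)/(s - 8) − (7/4) = [(5s - 1)·(-12) − (-21)·(s - 8)] / [(-12)·(s - 8)] = -39(s + 4) / ((-12)(s - 8)).
So |(5s - 1)/(s - 8) − (7/4)| = 39|s + 4| / (12·|s − 8|).
Require δ ≤ 6, so |s − 8| ≥ |-12| − |s + 4| > 12 − 6 = 6.
Hence |(5s - 1)/(s - 8) − (7/4)| < 39|s + 4|/(12·6) = (13/24)|s + 4|, which is < ϵ once |s + 4| < (24/13)ϵ.
Take δ = min(6, (24/13)ϵ). Then 0 < |s + 4| < δ forces both bounds, so |(5s - 1)/(s - 8) − (7/4)| < ϵ.

δ = min(6, (24/13)ϵ)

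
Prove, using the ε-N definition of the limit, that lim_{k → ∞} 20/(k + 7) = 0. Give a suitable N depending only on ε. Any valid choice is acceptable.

N = 20/ε

Suppose ε > 0. For k ≥ 1, |20/(k + 7) − 0| = 20/(k + 7) ≤ 20/k.
We need 20/k < ε, i.e. k > 20/ε.
Take N = 20/ε. If k > N then |20/(k + 7)| ≤ 20/k < ε.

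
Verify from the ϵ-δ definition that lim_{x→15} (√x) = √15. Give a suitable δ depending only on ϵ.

δ = min(15, √15·ϵ)

Let ϵ > 0 be given. We want δ > 0 such that 0 < |x − 15| < δ implies |√x − √15| < ϵ.
Multiplying by the conjugate, |√x − √15| = |x − 15|/(√x + √15).
Restrict δ ≤ 15 so that |x − 15| < 15 forces x > 0, and then √x + √15 > √15.
Hence |√x − √15| < |x − 15|/√15, which is < ϵ once |x − 15| < √15·ϵ.
Take δ = min(15, √15·ϵ). If 0 < |x − 15| < δ then x > 0 and |√x − √15| < |x − 15|/√15 < ϵ.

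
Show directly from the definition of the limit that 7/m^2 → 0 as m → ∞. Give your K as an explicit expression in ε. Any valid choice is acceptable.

Fix ε > 0. For m ≥ 1, |7/m^2 − 0| = 7/m^2.
7/m^2 < ε ⇔ m^2 > 7/ε ⇔ m > (7/ε)^{1/2}.
Take K = (7/ε)^{1/2}. Then m > K implies 7/m^2 < ε.

K = (7/ε)^{1/2}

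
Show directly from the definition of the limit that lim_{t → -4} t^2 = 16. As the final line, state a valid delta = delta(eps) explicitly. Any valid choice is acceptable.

delta = min(2, eps/10)

Fix eps > 0. We seek delta > 0 with 0 < |t + 4| < delta ⇒ |t^2 − 16| < eps.
Factor: t^2 − 16 = (t + 4)(t - 4), so |t^2 − 16| = |t + 4|·|t - 4|.
Restrict delta ≤ 2. Then |t + 4| < 2 gives |t| < 6, so by the triangle inequality |t - 4| ≤ 6 + 4 = 10.
Hence |t^2 − 16| ≤ 10|t + 4|, which is < eps once |t + 4| < eps/10.
Take delta = min(2, eps/10). If 0 < |t + 4| < delta then both bounds hold and |t^2 − 16| ≤ 10|t + 4| < 10·(eps/10) = eps.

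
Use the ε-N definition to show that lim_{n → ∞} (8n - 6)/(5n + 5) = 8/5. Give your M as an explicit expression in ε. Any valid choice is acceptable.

M = (14/5)/ε

Suppose ε > 0. For n ≥ 1, |(8n - 6)/(5n + 5) − (8/5)| = |-70|/(5(5n + 5)) = 70/(5(5n + 5)).
Since 5n + 5 ≥ 5n for n ≥ 1, this is ≤ 70/(5·5n) = (14/5)/n.
So |(8n - 6)/(5n + 5) − (8/5)| < ε whenever n > (14/5)/ε.
Take M = (14/5)/ε. If n > M then |(8n - 6)/(5n + 5) − (8/5)| ≤ (14/5)/n < ε.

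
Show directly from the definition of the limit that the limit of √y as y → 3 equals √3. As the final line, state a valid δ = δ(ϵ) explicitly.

δ = min(3, √3·ϵ)

Suppose ϵ > 0. We want δ > 0 such that 0 < |y − 3| < δ implies |√y − √3| < ϵ.
Multiplying by the conjugate, |√y − √3| = |y − 3|/(√y + √3).
Restrict δ ≤ 3 so that |y − 3| < 3 forces y > 0, and then √y + √3 > √3.
Hence |√y − √3| < |y − 3|/√3, which is < ϵ once |y − 3| < √3·ϵ.
Take δ = min(3, √3·ϵ). If 0 < |y − 3| < δ then y > 0 and |√y − √3| < |y − 3|/√3 < ϵ.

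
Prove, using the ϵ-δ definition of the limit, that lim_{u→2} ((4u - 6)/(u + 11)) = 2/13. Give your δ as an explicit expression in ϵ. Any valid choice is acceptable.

δ = min(13/2, (169/100)ϵ)

Let ϵ > 0 be given. We want δ > 0 with 0 < |u − 2| < δ ⇒ |(4u - 6)/(u + 11) − (2/13)| < ϵ.
Combining over a common denominator, (4u - 6)/(u + 11) − (2/13) = [(4u - 6)·13 − 2·(u + 11)] / [13·(u + 11)] = 50(u − 2) / (13(u + 11)).
So |(4u - 6)/(u + 11) − (2/13)| = 50|u − 2| / (13·|u + 11|).
Restrict δ ≤ 13/2. Then |u − 2| < 13/2 gives |u + 11| = |(u − 2) + 13| ≥ 13 − 13/2 = 13/2.
Hence |(4u - 6)/(u + 11) − (2/13)| < 50|u − 2|/(13·(13/2)) = (100/169)|u − 2|, which is < ϵ once |u − 2| < (169/100)ϵ.
Take δ = min(13/2, (169/100)ϵ). Then 0 < |u − 2| < δ forces both bounds, so |(4u - 6)/(u + 11) − (2/13)| < ϵ.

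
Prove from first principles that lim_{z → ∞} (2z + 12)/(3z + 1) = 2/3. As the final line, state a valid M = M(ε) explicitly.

Fix ε > 0. We seek M > 0 such that z > M implies |(2z + 12)/(3z + 1) − (2/3)| < ε.
(2z + 12)/(3z + 1) − (2/3) = (3(2z + 12) − 2(3z + 1)) / (3(3z + 1)) = 34/(3(3z + 1)).
For z > 0 we have 3z + 1 > 3z, so |(2z + 12)/(3z + 1) − (2/3)| = 34/(3(3z + 1)) < 34/(3·3z) = (34/9)/z.
Thus |(2z + 12)/(3z + 1) − (2/3)| < ε whenever z > (34/9)/ε.
Take M = (34/9)/ε. If z > M then |(2z + 12)/(3z + 1) − (2/3)| < (34/9)/z < ε.

M = (34/9)/ε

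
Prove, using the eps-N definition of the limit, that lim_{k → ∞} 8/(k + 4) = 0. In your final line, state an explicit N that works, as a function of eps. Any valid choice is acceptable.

Fix eps > 0. For k ≥ 1, |8/(k + 4) − 0| = 8/(k + 4) ≤ 8/k.
We need 8/k < eps, i.e. k > 8/eps.
Take N = 8/eps. If k > N then |8/(k + 4)| ≤ 8/k < eps.

N = 8/eps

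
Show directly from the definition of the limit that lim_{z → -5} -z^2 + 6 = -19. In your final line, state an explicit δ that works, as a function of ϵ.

Let ϵ > 0. We want δ > 0 such that 0 < |z + 5| < δ implies |(-z^2 + 6) + 19| < ϵ.
(-z^2 + 6) + 19 = -z^2 + 25 = (z + 5)(-z + 5).
So |(-z^2 + 6) + 19| = |z + 5|·|-z + 5|.
Assume first that |z + 5| < 1, so |z| < 6. Then |-z + 5| ≤ 6 + 5 = 11.
Hence |(-z^2 + 6) + 19| ≤ 11|z + 5| < ϵ provided |z + 5| < ϵ/11.
Take δ = min(1, ϵ/11). Then 0 < |z + 5| < δ gives both |z + 5| < 1 and |z + 5| < ϵ/11, so |(-z^2 + 6) + 19| < ϵ.

δ = min(1, ϵ/11)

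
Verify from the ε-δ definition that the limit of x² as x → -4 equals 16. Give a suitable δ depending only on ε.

δ = min(1, ε/9)

Let ε > 0. We seek δ > 0 with 0 < |x + 4| < δ ⇒ |x² − 16| < ε.
Factor: x² − 16 = (x + 4)(x - 4), so |x² − 16| = |x + 4|·|x - 4|.
Impose δ ≤ 1 so that |x| < 5; then |x - 4| ≤ 9.
Hence |x² − 16| ≤ 9|x + 4|, which is < ε once |x + 4| < ε/9.
Take δ = min(1, ε/9). If 0 < |x + 4| < δ then both bounds hold and |x² − 16| ≤ 9|x + 4| < 9·(ε/9) = ε.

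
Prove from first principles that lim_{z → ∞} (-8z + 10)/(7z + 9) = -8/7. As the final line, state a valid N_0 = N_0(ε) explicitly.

Fix ε > 0. We seek N_0 > 0 such that z > N_0 implies |(-8z + 10)/(7z + 9) + 8/7| < ε.
(-8z + 10)/(7z + 9) + 8/7 = (7(-8z + 10) − (-8)(7z + 9)) / (7(7z + 9)) = 142/(7(7z + 9)).
For z > 0 we have 7z + 9 > 7z, so |(-8z + 10)/(7z + 9) + 8/7| = 142/(7(7z + 9)) < 142/(7·7z) = (142/49)/z.
Thus |(-8z + 10)/(7z + 9) + 8/7| < ε whenever z > (142/49)/ε.
Take N_0 = (142/49)/ε. If z > N_0 then |(-8z + 10)/(7z + 9) + 8/7| < (142/49)/z < ε.

N_0 = (142/49)/ε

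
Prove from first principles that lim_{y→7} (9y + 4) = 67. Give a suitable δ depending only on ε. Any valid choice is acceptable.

δ = ε/9

Let ε > 0. We need δ > 0 so that 0 < |y − 7| < δ implies |(9y + 4) − 67| < ε.
|(9y + 4) − 67| = |9y - 63| = 9|y − 7|.
Thus it suffices that |y − 7| < ε/9.
Choosing δ = ε/9 gives |(9y + 4) − 67| = 9|y − 7| < ε whenever |y − 7| < δ.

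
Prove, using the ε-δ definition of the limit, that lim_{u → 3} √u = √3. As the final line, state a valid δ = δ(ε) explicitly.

Suppose ε > 0. We want δ > 0 such that 0 < |u − 3| < δ implies |√u − √3| < ε.
Multiplying by the conjugate, |√u − √3| = |u − 3|/(√u + √3).
Restrict δ ≤ 3 so that |u − 3| < 3 forces u > 0, and then √u + √3 > √3.
Hence |√u − √3| < |u − 3|/√3, which is < ε once |u − 3| < √3·ε.
Take δ = min(3, √3·ε). If 0 < |u − 3| < δ then u > 0 and |√u − √3| < |u − 3|/√3 < ε.

δ = min(3, √3·ε)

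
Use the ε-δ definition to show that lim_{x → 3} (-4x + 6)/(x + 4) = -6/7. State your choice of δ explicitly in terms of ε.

δ = min(7/2, (49/44)ε)

Suppose ε > 0. We want δ > 0 with 0 < |x − 3| < δ ⇒ |(-4x + 6)/(x + 4) + 6/7| < ε.
Combining over a common denominator, (-4x + 6)/(x + 4) + 6/7 = [(-4x + 6)·7 − (-6)·(x + 4)] / [7·(x + 4)] = -22(x − 3) / (7(x + 4)).
So |(-4x + 6)/(x + 4) + 6/7| = 22|x − 3| / (7·|x + 4|).
Restrict δ ≤ 7/2. Then |x − 3| < 7/2 gives |x + 4| = |(x − 3) + 7| ≥ 7 − 7/2 = 7/2.
Hence |(-4x + 6)/(x + 4) + 6/7| < 22|x − 3|/(7·(7/2)) = (44/49)|x − 3|, which is < ε once |x − 3| < (49/44)ε.
Take δ = min(7/2, (49/44)ε). Then 0 < |x − 3| < δ forces both bounds, so |(-4x + 6)/(x + 4) + 6/7| < ε.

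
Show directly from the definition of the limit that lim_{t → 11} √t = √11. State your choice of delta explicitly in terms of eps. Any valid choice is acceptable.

Suppose eps > 0. We want delta > 0 such that 0 < |t − 11| < delta implies |√t − √11| < eps.
Multiplying by the conjugate, |√t − √11| = |t − 11|/(√t + √11).
Restrict delta ≤ 11 so that |t − 11| < 11 forces t > 0, and then √t + √11 > √11.
Hence |√t − √11| < |t − 11|/√11, which is < eps once |t − 11| < √11·eps.
Take delta = min(11, √11·eps). If 0 < |t − 11| < delta then t > 0 and |√t − √11| < |t − 11|/√11 < eps.

delta = min(11, √11·eps)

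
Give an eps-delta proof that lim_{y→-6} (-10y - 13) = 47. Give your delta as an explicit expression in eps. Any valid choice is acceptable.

delta = eps/10

Fix eps > 0. We need delta > 0 so that 0 < |y + 6| < delta implies |(-10y - 13) − 47| < eps.
|(-10y - 13) − 47| = |-10y - 60| = 10|y + 6|.
So 10|y + 6| < eps exactly when |y + 6| < eps/10.
Choosing delta = eps/10 gives |(-10y - 13) − 47| = 10|y + 6| < eps whenever |y + 6| < delta.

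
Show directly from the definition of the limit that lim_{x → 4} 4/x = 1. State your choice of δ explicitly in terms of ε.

δ = min(2, 2ε)

Fix ε > 0. We seek δ > 0 such that 0 < |x − 4| < δ implies |4/x − 1| < ε.
|4/x − 1| = 4·|4 − x|/(4·|x|) = 4|x − 4|/(4|x|).
Require δ ≤ 2 so that |x| > 4 − 2 = 2, hence 4|x| > 8.
Then |4/x − 1| < 4|x − 4|/8, which is < ε when |x − 4| < 2ε.
Take δ = min(2, 2ε). Then 0 < |x − 4| < δ gives both |x − 4| < 2 and |x − 4| < 2ε, so |4/x − 1| < ε.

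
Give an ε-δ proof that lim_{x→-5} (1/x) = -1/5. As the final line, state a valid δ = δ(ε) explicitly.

Let ε > 0. We seek δ > 0 such that 0 < |x + 5| < δ implies |1/x + 1/5| < ε.
|1/x + 1/5| = |-5 − x|/(5·|x|) = |x + 5|/(5|x|).
Restrict δ ≤ 5/2. Then |x + 5| < 5/2 gives |x| > 5/2, so 5|x| > 25/2.
Then |1/x + 1/5| < |x + 5|/(25/2), which is < ε when |x + 5| < (25/2)ε.
Take δ = min(5/2, (25/2)ε). Then 0 < |x + 5| < δ gives both |x + 5| < 5/2 and |x + 5| < (25/2)ε, so |1/x + 1/5| < ε.

δ = min(5/2, (25/2)ε)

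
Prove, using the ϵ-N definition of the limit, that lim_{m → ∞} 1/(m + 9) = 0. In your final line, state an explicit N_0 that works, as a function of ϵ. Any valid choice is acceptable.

Fix ϵ > 0. For m ≥ 1, |1/(m + 9) − 0| = 1/(m + 9) ≤ 1/m.
We need 1/m < ϵ, i.e. m > 1/ϵ.
Take N_0 = 1/ϵ. If m > N_0 then |1/(m + 9)| ≤ 1/m < ϵ.

N_0 = 1/ϵ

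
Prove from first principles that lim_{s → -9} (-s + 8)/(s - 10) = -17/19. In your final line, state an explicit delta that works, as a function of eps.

delta = min(19/2, (361/4)eps)

Let eps > 0. We want delta > 0 with 0 < |s + 9| < delta ⇒ |(-s + 8)/(s - 10) + 17/19| < eps.
Combining over a common denominator, (-s + 8)/(s - 10) + 17/19 = [(-s + 8)·(-19) − 17·(s - 10)] / [(-19)·(s - 10)] = 2(s + 9) / ((-19)(s - 10)).
So |(-s + 8)/(s - 10) + 17/19| = 2|s + 9| / (19·|s − 10|).
Require delta ≤ 19/2, so |s − 10| ≥ |-19| − |s + 9| > 19 − 19/2 = 19/2.
Hence |(-s + 8)/(s - 10) + 17/19| < 2|s + 9|/(19·(19/2)) = (4/361)|s + 9|, which is < eps once |s + 9| < (361/4)eps.
Take delta = min(19/2, (361/4)eps). Then 0 < |s + 9| < delta forces both bounds, so |(-s + 8)/(s - 10) + 17/19| < eps.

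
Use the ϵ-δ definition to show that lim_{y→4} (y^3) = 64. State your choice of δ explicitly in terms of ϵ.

Suppose ϵ > 0. We seek δ > 0 with 0 < |y − 4| < δ ⇒ |y^3 − 64| < ϵ.
Factor: y^3 − 64 = (y − 4)(y^2 + 4y + 16), so |y^3 − 64| = |y − 4|·|y^2 + 4y + 16|.
Restrict δ ≤ 1. Then |y − 4| < 1 gives |y| < 5, so by the triangle inequality |y^2 + 4y + 16| ≤ 5^2 + 4·5 + 16 = 61.
Hence |y^3 − 64| ≤ 61|y − 4|, which is < ϵ once |y − 4| < ϵ/61.
Take δ = min(1, ϵ/61). If 0 < |y − 4| < δ then both bounds hold and |y^3 − 64| ≤ 61|y − 4| < 61·(ϵ/61) = ϵ.

δ = min(1, ϵ/61)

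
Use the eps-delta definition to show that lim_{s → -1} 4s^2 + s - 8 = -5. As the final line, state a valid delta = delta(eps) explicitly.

Suppose eps > 0. We want delta > 0 such that 0 < |s + 1| < delta implies |(4s^2 + s - 8) + 5| < eps.
(4s^2 + s - 8) + 5 = 4s^2 + s - 3 = (s + 1)(4s - 3).
So |(4s^2 + s - 8) + 5| = |s + 1|·|4s - 3|.
Assume first that |s + 1| < 1, so |s| < 2. Then |4s - 3| ≤ 4·2 + 3 = 11.
Hence |(4s^2 + s - 8) + 5| ≤ 11|s + 1| < eps provided |s + 1| < eps/11.
Choosing delta = min(1, eps/11) ensures both conditions, hence |(4s^2 + s - 8) + 5| < eps.

delta = min(1, eps/11)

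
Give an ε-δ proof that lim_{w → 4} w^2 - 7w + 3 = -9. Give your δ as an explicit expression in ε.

Let ε > 0. We want δ > 0 such that 0 < |w − 4| < δ implies |(w^2 - 7w + 3) + 9| < ε.
(w^2 - 7w + 3) + 9 = w^2 - 7w + 12 = (w − 4)(w - 3).
So |(w^2 - 7w + 3) + 9| = |w − 4|·|w - 3|.
Assume first that |w − 4| < 1, so |w| < 5. Then |w - 3| ≤ 5 + 3 = 8.
Hence |(w^2 - 7w + 3) + 9| ≤ 8|w − 4| < ε provided |w − 4| < ε/8.
Choosing δ = min(1, ε/8) ensures both conditions, hence |(w^2 - 7w + 3) + 9| < ε.

δ = min(1, ε/8)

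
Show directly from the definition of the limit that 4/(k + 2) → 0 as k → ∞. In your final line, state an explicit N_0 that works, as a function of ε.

N_0 = 4/ε

Let ε > 0 be given. For k ≥ 1, |4/(k + 2) − 0| = 4/(k + 2) ≤ 4/k.
We need 4/k < ε, i.e. k > 4/ε.
Take N_0 = 4/ε. If k > N_0 then |4/(k + 2)| ≤ 4/k < ε.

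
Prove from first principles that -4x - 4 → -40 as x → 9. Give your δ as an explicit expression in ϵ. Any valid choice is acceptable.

δ = ϵ/4

Let ϵ > 0. We need δ > 0 so that 0 < |x − 9| < δ implies |(-4x - 4) + 40| < ϵ.
|(-4x - 4) + 40| = |-4x + 36| = 4|x − 9|.
Thus it suffices that |x − 9| < ϵ/4.
Choosing δ = ϵ/4 gives |(-4x - 4) + 40| = 4|x − 9| < ϵ whenever |x − 9| < δ.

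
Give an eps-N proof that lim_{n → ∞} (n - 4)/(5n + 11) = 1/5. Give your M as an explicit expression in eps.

Let eps > 0 be given. For n ≥ 1, |(n - 4)/(5n + 11) − (1/5)| = |-31|/(5(5n + 11)) = 31/(5(5n + 11)).
Since 5n + 11 ≥ 5n for n ≥ 1, this is ≤ 31/(5·5n) = (31/25)/n.
So |(n - 4)/(5n + 11) − (1/5)| < eps whenever n > (31/25)/eps.
Take M = (31/25)/eps. If n > M then |(n - 4)/(5n + 11) − (1/5)| ≤ (31/25)/n < eps.

M = (31/25)/eps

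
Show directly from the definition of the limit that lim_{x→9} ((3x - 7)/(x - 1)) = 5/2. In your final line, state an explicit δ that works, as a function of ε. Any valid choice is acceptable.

δ = min(4, 8ε)

Suppose ε > 0. We want δ > 0 with 0 < |x − 9| < δ ⇒ |(3x - 7)/(x - 1) − (5/2)| < ε.
Combining over a common denominator, (3x - 7)/(x - 1) − (5/2) = [(3x - 7)·8 − 20·(x - 1)] / [8·(x - 1)] = 4(x − 9) / (8(x - 1)).
So |(3x - 7)/(x - 1) − (5/2)| = 4|x − 9| / (8·|x − 1|).
Require δ ≤ 4, so |x − 1| ≥ |8| − |x − 9| > 8 − 4 = 4.
Hence |(3x - 7)/(x - 1) − (5/2)| < 4|x − 9|/(8·4) = (1/8)|x − 9|, which is < ε once |x − 9| < 8ε.
Take δ = min(4, 8ε). Then 0 < |x − 9| < δ forces both bounds, so |(3x - 7)/(x - 1) − (5/2)| < ε.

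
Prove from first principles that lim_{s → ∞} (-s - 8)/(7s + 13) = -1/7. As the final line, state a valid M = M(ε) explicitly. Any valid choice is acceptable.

M = (43/49)/ε

Suppose ε > 0. We seek M > 0 such that s > M implies |(-s - 8)/(7s + 13) + 1/7| < ε.
(-s - 8)/(7s + 13) + 1/7 = (7(-s - 8) − (-1)(7s + 13)) / (7(7s + 13)) = -43/(7(7s + 13)).
For s > 0 we have 7s + 13 > 7s, so |(-s - 8)/(7s + 13) + 1/7| = 43/(7(7s + 13)) < 43/(7·7s) = (43/49)/s.
Thus |(-s - 8)/(7s + 13) + 1/7| < ε whenever s > (43/49)/ε.
Take M = (43/49)/ε. If s > M then |(-s - 8)/(7s + 13) + 1/7| < (43/49)/s < ε.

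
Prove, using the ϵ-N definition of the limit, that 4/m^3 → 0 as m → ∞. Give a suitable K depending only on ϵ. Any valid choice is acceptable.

Suppose ϵ > 0. For m ≥ 1, |4/m^3 − 0| = 4/m^3.
4/m^3 < ϵ ⇔ m^3 > 4/ϵ ⇔ m > (4/ϵ)^{1/3}.
Take K = (4/ϵ)^{1/3}. Then m > K implies 4/m^3 < ϵ.

K = (4/ϵ)^{1/3}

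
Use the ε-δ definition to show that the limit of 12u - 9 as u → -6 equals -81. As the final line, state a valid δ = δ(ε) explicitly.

δ = ε/12

Suppose ε > 0. We need δ > 0 so that 0 < |u + 6| < δ implies |(12u - 9) + 81| < ε.
|(12u - 9) + 81| = |12u + 72| = 12|u + 6|.
Thus it suffices that |u + 6| < ε/12.
Take δ = ε/12. If 0 < |u + 6| < δ then |(12u - 9) + 81| = 12|u + 6| < 12·(ε/12) = ε.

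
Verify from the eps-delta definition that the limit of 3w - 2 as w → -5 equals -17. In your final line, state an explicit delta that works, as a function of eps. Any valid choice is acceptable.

Let eps > 0. We need delta > 0 so that 0 < |w + 5| < delta implies |(3w - 2) + 17| < eps.
Since (3w - 2) + 17 = 3(w + 5), we have |(3w - 2) + 17| = 3|w + 5|.
Thus it suffices that |w + 5| < eps/3.
Take delta = eps/3. If 0 < |w + 5| < delta then |(3w - 2) + 17| = 3|w + 5| < 3·(eps/3) = eps.

delta = eps/3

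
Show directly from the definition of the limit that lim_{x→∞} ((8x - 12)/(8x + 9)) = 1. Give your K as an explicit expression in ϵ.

Fix ϵ > 0. We seek K > 0 such that x > K implies |(8x - 12)/(8x + 9) − 1| < ϵ.
(8x - 12)/(8x + 9) − 1 = (8(8x - 12) − 8(8x + 9)) / (8(8x + 9)) = -168/(8(8x + 9)).
For x > 0 we have 8x + 9 > 8x, so |(8x - 12)/(8x + 9) − 1| = 168/(8(8x + 9)) < 168/(8·8x) = (21/8)/x.
Thus |(8x - 12)/(8x + 9) − 1| < ϵ whenever x > (21/8)/ϵ.
Take K = (21/8)/ϵ. If x > K then |(8x - 12)/(8x + 9) − 1| < (21/8)/x < ϵ.

K = (21/8)/ϵ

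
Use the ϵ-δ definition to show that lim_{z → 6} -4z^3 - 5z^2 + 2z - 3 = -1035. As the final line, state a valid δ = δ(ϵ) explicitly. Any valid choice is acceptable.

Suppose ϵ > 0. We want δ > 0 such that 0 < |z − 6| < δ implies |(-4z^3 - 5z^2 + 2z - 3) + 1035| < ϵ.
(-4z^3 - 5z^2 + 2z - 3) + 1035 = -4z^3 - 5z^2 + 2z + 1032 = (z − 6)(-4z^2 - 29z - 172).
So |(-4z^3 - 5z^2 + 2z - 3) + 1035| = |z − 6|·|-4z^2 - 29z - 172|.
Assume first that |z − 6| < 1, so |z| < 7. Then |-4z^2 - 29z - 172| ≤ 4·7^2 + 29·7 + 172 = 571.
Hence |(-4z^3 - 5z^2 + 2z - 3) + 1035| ≤ 571|z − 6| < ϵ provided |z − 6| < ϵ/571.
Choosing δ = min(1, ϵ/571) ensures both conditions, hence |(-4z^3 - 5z^2 + 2z - 3) + 1035| < ϵ.

δ = min(1, ϵ/571)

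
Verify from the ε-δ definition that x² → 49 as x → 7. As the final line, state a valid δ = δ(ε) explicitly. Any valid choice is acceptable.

δ = min(1, ε/15)

Suppose ε > 0. We seek δ > 0 with 0 < |x − 7| < δ ⇒ |x² − 49| < ε.
Factor: x² − 49 = (x − 7)(x + 7), so |x² − 49| = |x − 7|·|x + 7|.
Impose δ ≤ 1 so that |x| < 8; then |x + 7| ≤ 15.
Hence |x² − 49| ≤ 15|x − 7|, which is < ε once |x − 7| < ε/15.
Take δ = min(1, ε/15). If 0 < |x − 7| < δ then both bounds hold and |x² − 49| ≤ 15|x − 7| < 15·(ε/15) = ε.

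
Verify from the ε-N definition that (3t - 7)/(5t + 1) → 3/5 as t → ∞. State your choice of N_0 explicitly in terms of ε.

N_0 = (38/25)/ε

Let ε > 0. We seek N_0 > 0 such that t > N_0 implies |(3t - 7)/(5t + 1) − (3/5)| < ε.
(3t - 7)/(5t + 1) − (3/5) = (5(3t - 7) − 3(5t + 1)) / (5(5t + 1)) = -38/(5(5t + 1)).
For t > 0 we have 5t + 1 > 5t, so |(3t - 7)/(5t + 1) − (3/5)| = 38/(5(5t + 1)) < 38/(5·5t) = (38/25)/t.
Thus |(3t - 7)/(5t + 1) − (3/5)| < ε whenever t > (38/25)/ε.
Take N_0 = (38/25)/ε. If t > N_0 then |(3t - 7)/(5t + 1) − (3/5)| < (38/25)/t < ε.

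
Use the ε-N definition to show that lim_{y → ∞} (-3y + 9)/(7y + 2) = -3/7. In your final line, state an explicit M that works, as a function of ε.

M = (69/49)/ε

Suppose ε > 0. We seek M > 0 such that y > M implies |(-3y + 9)/(7y + 2) + 3/7| < ε.
(-3y + 9)/(7y + 2) + 3/7 = (7(-3y + 9) − (-3)(7y + 2)) / (7(7y + 2)) = 69/(7(7y + 2)).
For y > 0 we have 7y + 2 > 7y, so |(-3y + 9)/(7y + 2) + 3/7| = 69/(7(7y + 2)) < 69/(7·7y) = (69/49)/y.
Thus |(-3y + 9)/(7y + 2) + 3/7| < ε whenever y > (69/49)/ε.
Take M = (69/49)/ε. If y > M then |(-3y + 9)/(7y + 2) + 3/7| < (69/49)/y < ε.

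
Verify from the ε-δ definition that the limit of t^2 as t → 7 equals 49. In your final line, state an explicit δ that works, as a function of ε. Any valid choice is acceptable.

Suppose ε > 0. We seek δ > 0 with 0 < |t − 7| < δ ⇒ |t^2 − 49| < ε.
Factor: t^2 − 49 = (t − 7)(t + 7), so |t^2 − 49| = |t − 7|·|t + 7|.
Impose δ ≤ 1 so that |t| < 8; then |t + 7| ≤ 15.
Hence |t^2 − 49| ≤ 15|t − 7|, which is < ε once |t − 7| < ε/15.
Take δ = min(1, ε/15). If 0 < |t − 7| < δ then both bounds hold and |t^2 − 49| ≤ 15|t − 7| < 15·(ε/15) = ε.

δ = min(1, ε/15)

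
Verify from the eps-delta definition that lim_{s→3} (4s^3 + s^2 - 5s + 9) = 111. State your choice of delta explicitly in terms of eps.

delta = min(1, eps/150)

Suppose eps > 0. We want delta > 0 such that 0 < |s − 3| < delta implies |(4s^3 + s^2 - 5s + 9) − 111| < eps.
(4s^3 + s^2 - 5s + 9) − 111 = 4s^3 + s^2 - 5s - 102 = (s − 3)(4s^2 + 13s + 34).
So |(4s^3 + s^2 - 5s + 9) − 111| = |s − 3|·|4s^2 + 13s + 34|.
Assume first that |s − 3| < 1, so |s| < 4. Then |4s^2 + 13s + 34| ≤ 4·4^2 + 13·4 + 34 = 150.
Hence |(4s^3 + s^2 - 5s + 9) − 111| ≤ 150|s − 3| < eps provided |s − 3| < eps/150.
Choosing delta = min(1, eps/150) ensures both conditions, hence |(4s^3 + s^2 - 5s + 9) − 111| < eps.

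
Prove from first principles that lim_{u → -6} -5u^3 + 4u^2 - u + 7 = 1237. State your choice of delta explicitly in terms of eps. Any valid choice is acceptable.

Suppose eps > 0. We want delta > 0 such that 0 < |u + 6| < delta implies |(-5u^3 + 4u^2 - u + 7) − 1237| < eps.
(-5u^3 + 4u^2 - u + 7) − 1237 = -5u^3 + 4u^2 - u - 1230 = (u + 6)(-5u^2 + 34u - 205).
So |(-5u^3 + 4u^2 - u + 7) − 1237| = |u + 6|·|-5u^2 + 34u - 205|.
Assume first that |u + 6| < 1, so |u| < 7. Then |-5u^2 + 34u - 205| ≤ 5·7^2 + 34·7 + 205 = 688.
Hence |(-5u^3 + 4u^2 - u + 7) − 1237| ≤ 688|u + 6| < eps provided |u + 6| < eps/688.
Take delta = min(1, eps/688). Then 0 < |u + 6| < delta gives both |u + 6| < 1 and |u + 6| < eps/688, so |(-5u^3 + 4u^2 - u + 7) − 1237| < eps.

delta = min(1, eps/688)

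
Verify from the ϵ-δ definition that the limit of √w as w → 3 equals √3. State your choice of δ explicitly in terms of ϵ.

Fix ϵ > 0. We want δ > 0 such that 0 < |w − 3| < δ implies |√w − √3| < ϵ.
Rationalise: √w − √3 = (w − 3)/(√w + √3), so |√w − √3| = |w − 3|/(√w + √3).
Restrict δ ≤ 3 so that |w − 3| < 3 forces w > 0, and then √w + √3 > √3.
Hence |√w − √3| < |w − 3|/√3, which is < ϵ once |w − 3| < √3·ϵ.
Take δ = min(3, √3·ϵ). If 0 < |w − 3| < δ then w > 0 and |√w − √3| < |w − 3|/√3 < ϵ.

δ = min(3, √3·ϵ)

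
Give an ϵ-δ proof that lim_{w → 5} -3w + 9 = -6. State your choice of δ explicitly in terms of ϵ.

δ = ϵ/3

Fix ϵ > 0. We need δ > 0 so that 0 < |w − 5| < δ implies |(-3w + 9) + 6| < ϵ.
|(-3w + 9) + 6| = |-3w + 15| = 3|w − 5|.
So 3|w − 5| < ϵ exactly when |w − 5| < ϵ/3.
Choosing δ = ϵ/3 gives |(-3w + 9) + 6| = 3|w − 5| < ϵ whenever |w − 5| < δ.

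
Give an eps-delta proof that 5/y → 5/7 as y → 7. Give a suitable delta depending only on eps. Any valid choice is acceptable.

delta = min(7/2, (49/10)eps)

Suppose eps > 0. We seek delta > 0 such that 0 < |y − 7| < delta implies |5/y − (5/7)| < eps.
|5/y − (5/7)| = 5·|7 − y|/(7·|y|) = 5|y − 7|/(7|y|).
Restrict delta ≤ 7/2. Then |y − 7| < 7/2 gives |y| > 7/2, so 7|y| > 49/2.
Then |5/y − (5/7)| < 5|y − 7|/(49/2), which is < eps when |y − 7| < (49/10)eps.
Take delta = min(7/2, (49/10)eps). Then 0 < |y − 7| < delta gives both |y − 7| < 7/2 and |y − 7| < (49/10)eps, so |5/y − (5/7)| < eps.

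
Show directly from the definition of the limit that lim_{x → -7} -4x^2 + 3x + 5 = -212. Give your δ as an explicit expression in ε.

δ = min(1, ε/63)

Let ε > 0 be given. We want δ > 0 such that 0 < |x + 7| < δ implies |(-4x^2 + 3x + 5) + 212| < ε.
(-4x^2 + 3x + 5) + 212 = -4x^2 + 3x + 217 = (x + 7)(-4x + 31).
So |(-4x^2 + 3x + 5) + 212| = |x + 7|·|-4x + 31|.
Require δ ≤ 1. Then |x + 7| < 1 gives |x| < 8, and by the triangle inequality |-4x + 31| ≤ 4·8 + 31 = 63.
Hence |(-4x^2 + 3x + 5) + 212| ≤ 63|x + 7| < ε provided |x + 7| < ε/63.
Take δ = min(1, ε/63). Then 0 < |x + 7| < δ gives both |x + 7| < 1 and |x + 7| < ε/63, so |(-4x^2 + 3x + 5) + 212| < ε.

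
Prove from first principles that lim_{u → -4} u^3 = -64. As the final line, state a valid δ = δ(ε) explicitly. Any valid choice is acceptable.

δ = min(2, ε/76)

Suppose ε > 0. We seek δ > 0 with 0 < |u + 4| < δ ⇒ |u^3 + 64| < ε.
Factor: u^3 + 64 = (u + 4)(u^2 - 4u + 16), so |u^3 + 64| = |u + 4|·|u^2 - 4u + 16|.
Impose δ ≤ 2 so that |u| < 6; then |u^2 - 4u + 16| ≤ 76.
Hence |u^3 + 64| ≤ 76|u + 4|, which is < ε once |u + 4| < ε/76.
Take δ = min(2, ε/76). If 0 < |u + 4| < δ then both bounds hold and |u^3 + 64| ≤ 76|u + 4| < 76·(ε/76) = ε.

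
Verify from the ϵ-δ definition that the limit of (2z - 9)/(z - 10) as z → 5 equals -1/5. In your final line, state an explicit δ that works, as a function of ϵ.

Let ϵ > 0 be given. We want δ > 0 with 0 < |z − 5| < δ ⇒ |(2z - 9)/(z - 10) + 1/5| < ϵ.
Combining over a common denominator, (2z - 9)/(z - 10) + 1/5 = [(2z - 9)·(-5) − 1·(z - 10)] / [(-5)·(z - 10)] = -11(z − 5) / ((-5)(z - 10)).
So |(2z - 9)/(z - 10) + 1/5| = 11|z − 5| / (5·|z − 10|).
Restrict δ ≤ 5/2. Then |z − 5| < 5/2 gives |z − 10| = |(z − 5) + (-5)| ≥ 5 − 5/2 = 5/2.
Hence |(2z - 9)/(z - 10) + 1/5| < 11|z − 5|/(5·(5/2)) = (22/25)|z − 5|, which is < ϵ once |z − 5| < (25/22)ϵ.
Take δ = min(5/2, (25/22)ϵ). Then 0 < |z − 5| < δ forces both bounds, so |(2z - 9)/(z - 10) + 1/5| < ϵ.

δ = min(5/2, (25/22)ϵ)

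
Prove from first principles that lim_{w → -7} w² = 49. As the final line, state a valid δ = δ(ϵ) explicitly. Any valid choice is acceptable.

δ = min(2, ϵ/16)

Let ϵ > 0. We seek δ > 0 with 0 < |w + 7| < δ ⇒ |w² − 49| < ϵ.
Factor: w² − 49 = (w + 7)(w - 7), so |w² − 49| = |w + 7|·|w - 7|.
Restrict δ ≤ 2. Then |w + 7| < 2 gives |w| < 9, so by the triangle inequality |w - 7| ≤ 9 + 7 = 16.
Hence |w² − 49| ≤ 16|w + 7|, which is < ϵ once |w + 7| < ϵ/16.
Take δ = min(2, ϵ/16). If 0 < |w + 7| < δ then both bounds hold and |w² − 49| ≤ 16|w + 7| < 16·(ϵ/16) = ϵ.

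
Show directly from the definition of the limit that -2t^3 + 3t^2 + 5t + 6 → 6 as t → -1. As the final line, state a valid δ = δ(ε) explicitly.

δ = min(1, ε/18)

Let ε > 0. We want δ > 0 such that 0 < |t + 1| < δ implies |(-2t^3 + 3t^2 + 5t + 6) − 6| < ε.
(-2t^3 + 3t^2 + 5t + 6) − 6 = -2t^3 + 3t^2 + 5t = (t + 1)(-2t^2 + 5t).
So |(-2t^3 + 3t^2 + 5t + 6) − 6| = |t + 1|·|-2t^2 + 5t|.
Assume first that |t + 1| < 1, so |t| < 2. Then |-2t^2 + 5t| ≤ 2·2^2 + 5·2 = 18.
Hence |(-2t^3 + 3t^2 + 5t + 6) − 6| ≤ 18|t + 1| < ε provided |t + 1| < ε/18.
Choosing δ = min(1, ε/18) ensures both conditions, hence |(-2t^3 + 3t^2 + 5t + 6) − 6| < ε.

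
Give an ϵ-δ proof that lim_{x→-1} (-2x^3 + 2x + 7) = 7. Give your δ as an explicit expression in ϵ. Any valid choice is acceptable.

δ = min(1, ϵ/12)

Fix ϵ > 0. We want δ > 0 such that 0 < |x + 1| < δ implies |(-2x^3 + 2x + 7) − 7| < ϵ.
(-2x^3 + 2x + 7) − 7 = -2x^3 + 2x = (x + 1)(-2x^2 + 2x).
So |(-2x^3 + 2x + 7) − 7| = |x + 1|·|-2x^2 + 2x|.
Assume first that |x + 1| < 1, so |x| < 2. Then |-2x^2 + 2x| ≤ 2·2^2 + 2·2 = 12.
Hence |(-2x^3 + 2x + 7) − 7| ≤ 12|x + 1| < ϵ provided |x + 1| < ϵ/12.
Take δ = min(1, ϵ/12). Then 0 < |x + 1| < δ gives both |x + 1| < 1 and |x + 1| < ϵ/12, so |(-2x^3 + 2x + 7) − 7| < ϵ.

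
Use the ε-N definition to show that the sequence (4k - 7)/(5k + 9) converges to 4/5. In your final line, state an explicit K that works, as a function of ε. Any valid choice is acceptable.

Suppose ε > 0. For k ≥ 1, |(4k - 7)/(5k + 9) − (4/5)| = |-71|/(5(5k + 9)) = 71/(5(5k + 9)).
Since 5k + 9 ≥ 5k for k ≥ 1, this is ≤ 71/(5·5k) = (71/25)/k.
So |(4k - 7)/(5k + 9) − (4/5)| < ε whenever k > (71/25)/ε.
Take K = (71/25)/ε. If k > K then |(4k - 7)/(5k + 9) − (4/5)| ≤ (71/25)/k < ε.

K = (71/25)/ε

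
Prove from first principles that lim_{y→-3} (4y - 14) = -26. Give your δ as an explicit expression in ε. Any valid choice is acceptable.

δ = ε/4

Let ε > 0. We need δ > 0 so that 0 < |y + 3| < δ implies |(4y - 14) + 26| < ε.
|(4y - 14) + 26| = |4y + 12| = 4|y + 3|.
Thus it suffices that |y + 3| < ε/4.
Take δ = ε/4. If 0 < |y + 3| < δ then |(4y - 14) + 26| = 4|y + 3| < 4·(ε/4) = ε.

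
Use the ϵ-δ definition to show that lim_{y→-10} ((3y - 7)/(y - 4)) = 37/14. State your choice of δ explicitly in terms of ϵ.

Let ϵ > 0 be given. We want δ > 0 with 0 < |y + 10| < δ ⇒ |(3y - 7)/(y - 4) − (37/14)| < ϵ.
Combining over a common denominator, (3y - 7)/(y - 4) − (37/14) = [(3y - 7)·(-14) − (-37)·(y - 4)] / [(-14)·(y - 4)] = -5(y + 10) / ((-14)(y - 4)).
So |(3y - 7)/(y - 4) − (37/14)| = 5|y + 10| / (14·|y − 4|).
Require δ ≤ 7, so |y − 4| ≥ |-14| − |y + 10| > 14 − 7 = 7.
Hence |(3y - 7)/(y - 4) − (37/14)| < 5|y + 10|/(14·7) = (5/98)|y + 10|, which is < ϵ once |y + 10| < (98/5)ϵ.
Take δ = min(7, (98/5)ϵ). Then 0 < |y + 10| < δ forces both bounds, so |(3y - 7)/(y - 4) − (37/14)| < ϵ.

δ = min(7, (98/5)ϵ)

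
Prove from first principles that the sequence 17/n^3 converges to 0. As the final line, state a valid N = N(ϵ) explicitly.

N = (17/ϵ)^{1/3}

Suppose ϵ > 0. For n ≥ 1, |17/n^3 − 0| = 17/n^3.
17/n^3 < ϵ ⇔ n^3 > 17/ϵ ⇔ n > (17/ϵ)^{1/3}.
Take N = (17/ϵ)^{1/3}. Then n > N implies 17/n^3 < ϵ.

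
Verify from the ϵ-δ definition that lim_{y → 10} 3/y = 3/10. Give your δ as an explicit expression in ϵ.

Suppose ϵ > 0. We seek δ > 0 such that 0 < |y − 10| < δ implies |3/y − (3/10)| < ϵ.
|3/y − (3/10)| = 3·|10 − y|/(10·|y|) = 3|y − 10|/(10|y|).
Restrict δ ≤ 5. Then |y − 10| < 5 gives |y| > 5, so 10|y| > 50.
Then |3/y − (3/10)| < 3|y − 10|/50, which is < ϵ when |y − 10| < (50/3)ϵ.
Take δ = min(5, (50/3)ϵ). Then 0 < |y − 10| < δ gives both |y − 10| < 5 and |y − 10| < (50/3)ϵ, so |3/y − (3/10)| < ϵ.

δ = min(5, (50/3)ϵ)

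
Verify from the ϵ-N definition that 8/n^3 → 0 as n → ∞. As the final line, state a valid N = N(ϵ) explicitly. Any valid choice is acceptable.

Let ϵ > 0 be given. For n ≥ 1, |8/n^3 − 0| = 8/n^3.
8/n^3 < ϵ ⇔ n^3 > 8/ϵ ⇔ n > (8/ϵ)^{1/3}.
Take N = (8/ϵ)^{1/3}. Then n > N implies 8/n^3 < ϵ.

N = (8/ϵ)^{1/3}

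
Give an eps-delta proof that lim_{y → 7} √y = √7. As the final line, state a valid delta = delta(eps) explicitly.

Fix eps > 0. We want delta > 0 such that 0 < |y − 7| < delta implies |√y − √7| < eps.
Rationalise: √y − √7 = (y − 7)/(√y + √7), so |√y − √7| = |y − 7|/(√y + √7).
Restrict delta ≤ 7 so that |y − 7| < 7 forces y > 0, and then √y + √7 > √7.
Hence |√y − √7| < |y − 7|/√7, which is < eps once |y − 7| < √7·eps.
Take delta = min(7, √7·eps). If 0 < |y − 7| < delta then y > 0 and |√y − √7| < |y − 7|/√7 < eps.

delta = min(7, √7·eps)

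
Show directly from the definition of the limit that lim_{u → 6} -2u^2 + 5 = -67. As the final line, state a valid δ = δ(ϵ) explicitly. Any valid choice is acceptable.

δ = min(2, ϵ/28)

Let ϵ > 0 be given. We want δ > 0 such that 0 < |u − 6| < δ implies |(-2u^2 + 5) + 67| < ϵ.
(-2u^2 + 5) + 67 = -2u^2 + 72 = (u − 6)(-2u - 12).
So |(-2u^2 + 5) + 67| = |u − 6|·|-2u - 12|.
Assume first that |u − 6| < 2, so |u| < 8. Then |-2u - 12| ≤ 2·8 + 12 = 28.
Hence |(-2u^2 + 5) + 67| ≤ 28|u − 6| < ϵ provided |u − 6| < ϵ/28.
Choosing δ = min(2, ϵ/28) ensures both conditions, hence |(-2u^2 + 5) + 67| < ϵ.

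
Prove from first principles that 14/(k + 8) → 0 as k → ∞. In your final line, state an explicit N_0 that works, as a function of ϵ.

N_0 = 14/ϵ

Let ϵ > 0. For k ≥ 1, |14/(k + 8) − 0| = 14/(k + 8) ≤ 14/k.
We need 14/k < ϵ, i.e. k > 14/ϵ.
Take N_0 = 14/ϵ. If k > N_0 then |14/(k + 8)| ≤ 14/k < ϵ.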